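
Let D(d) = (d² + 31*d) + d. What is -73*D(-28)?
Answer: 8176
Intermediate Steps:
D(d) = d² + 32*d
-73*D(-28) = -73*(-28*(32 - 28)) = -73*(-28*4) = -73*(-112) = -1*(-8176) = 8176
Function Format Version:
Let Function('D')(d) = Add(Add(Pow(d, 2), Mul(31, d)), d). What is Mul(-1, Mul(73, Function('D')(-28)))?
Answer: 8176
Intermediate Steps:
Function('D')(d) = Add(Pow(d, 2), Mul(32, d))
Mul(-1, Mul(73, Function('D')(-28))) = Mul(-1, Mul(73, Mul(-28, Add(32, -28)))) = Mul(-1, Mul(73, Mul(-28, 4))) = Mul(-1, Mul(73, -112)) = Mul(-1, -8176) = 8176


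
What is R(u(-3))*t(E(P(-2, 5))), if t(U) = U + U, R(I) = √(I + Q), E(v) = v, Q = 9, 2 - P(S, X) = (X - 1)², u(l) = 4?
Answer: -28*√13 ≈ -100.96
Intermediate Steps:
P(S, X) = 2 - (-1 + X)² (P(S, X) = 2 - (X - 1)² = 2 - (-1 + X)²)
R(I) = √(9 + I) (R(I) = √(I + 9) = √(9 + I))
t(U) = 2*U
R(u(-3))*t(E(P(-2, 5))) = √(9 + 4)*(2*(2 - (-1 + 5)²)) = √13*(2*(2 - 1*4²)) = √13*(2*(2 - 1*16)) = √13*(2*(2 - 16)) = √13*(2*(-14)) = √13*(-28) = -28*√13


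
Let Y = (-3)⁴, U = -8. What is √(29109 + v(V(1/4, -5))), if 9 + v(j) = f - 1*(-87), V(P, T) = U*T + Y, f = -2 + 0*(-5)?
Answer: √29185 ≈ 170.84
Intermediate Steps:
Y = 81
f = -2 (f = -2 + 0 = -2)
V(P, T) = 81 - 8*T (V(P, T) = -8*T + 81 = 81 - 8*T)
v(j) = 76 (v(j) = -9 + (-2 - 1*(-87)) = -9 + (-2 + 87) = -9 + 85 = 76)
√(29109 + v(V(1/4, -5))) = √(29109 + 76) = √29185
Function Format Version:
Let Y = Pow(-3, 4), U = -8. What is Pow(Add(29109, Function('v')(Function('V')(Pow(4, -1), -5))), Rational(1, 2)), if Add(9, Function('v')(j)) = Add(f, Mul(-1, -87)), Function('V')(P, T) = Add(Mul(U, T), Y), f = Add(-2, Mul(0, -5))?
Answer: Pow(29185, Rational(1, 2)) ≈ 170.84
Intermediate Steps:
Y = 81
f = -2 (f = Add(-2, 0) = -2)
Function('V')(P, T) = Add(81, Mul(-8, T)) (Function('V')(P, T) = Add(Mul(-8, T), 81) = Add(81, Mul(-8, T)))
Function('v')(j) = 76 (Function('v')(j) = Add(-9, Add(-2, Mul(-1, -87))) = Add(-9, Add(-2, 87)) = Add(-9, 85) = 76)
Pow(Add(29109, Function('v')(Function('V')(Pow(4, -1), -5))), Rational(1, 2)) = Pow(Add(29109, 76), Rational(1, 2)) = Pow(29185, Rational(1, 2))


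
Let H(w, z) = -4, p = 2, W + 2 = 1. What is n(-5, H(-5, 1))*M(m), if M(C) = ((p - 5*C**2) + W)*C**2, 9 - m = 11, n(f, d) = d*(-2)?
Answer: -608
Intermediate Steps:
W = -1 (W = -2 + 1 = -1)
n(f, d) = -2*d
m = -2 (m = 9 - 1*11 = 9 - 11 = -2)
M(C) = C**2*(1 - 5*C**2) (M(C) = ((2 - 5*C**2) - 1)*C**2 = (1 - 5*C**2)*C**2 = C**2*(1 - 5*C**2))
n(-5, H(-5, 1))*M(m) = (-2*(-4))*((-2)**2 - 5*(-2)**4) = 8*(4 - 5*16) = 8*(4 - 80) = 8*(-76) = -608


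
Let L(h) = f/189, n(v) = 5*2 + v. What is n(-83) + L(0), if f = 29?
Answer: -13768/189 ≈ -72.847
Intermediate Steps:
n(v) = 10 + v
L(h) = 29/189
n(-83) + L(0) = (10 - 83) + 29/189 = -73 + 29/189 = -13768/189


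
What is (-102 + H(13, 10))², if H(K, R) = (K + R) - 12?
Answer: 8281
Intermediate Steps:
H(K, R) = -12 + K + R
(-102 + H(13, 10))² = (-102 + (-12 + 13 + 10))² = (-102 + 11)² = (-91)² = 8281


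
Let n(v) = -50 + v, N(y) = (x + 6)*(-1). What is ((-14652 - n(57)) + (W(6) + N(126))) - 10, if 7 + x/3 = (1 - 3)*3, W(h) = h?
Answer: -14630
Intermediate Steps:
x = -39 (x = -21 + 3*((1 - 3)*3) = -21 + 3*(-2*3) = -21 + 3*(-6) = -21 - 18 = -39)
N(y) = 33 (N(y) = (-39 + 6)*(-1) = -33*(-1) = 33)
((-14652 - n(57)) + (W(6) + N(126))) - 10 = ((-14652 - (-50 + 57)) + (6 + 33)) - 10 = ((-14652 - 1*7) + 39) - 10 = ((-14652 - 7) + 39) - 10 = (-14659 + 39) - 10 = -14620 - 10 = -14630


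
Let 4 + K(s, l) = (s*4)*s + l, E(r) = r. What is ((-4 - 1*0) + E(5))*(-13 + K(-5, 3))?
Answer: 86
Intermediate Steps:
K(s, l) = -4 + l + 4*s**2 (K(s, l) = -4 + ((s*4)*s + l) = -4 + ((4*s)*s + l) = -4 + (4*s**2 + l) = -4 + (l + 4*s**2) = -4 + l + 4*s**2)
((-4 - 1*0) + E(5))*(-13 + K(-5, 3)) = ((-4 - 1*0) + 5)*(-13 + (-4 + 3 + 4*(-5)**2)) = ((-4 + 0) + 5)*(-13 + (-4 + 3 + 4*25)) = (-4 + 5)*(-13 + (-4 + 3 + 100)) = 1*(-13 + 99) = 1*86 = 86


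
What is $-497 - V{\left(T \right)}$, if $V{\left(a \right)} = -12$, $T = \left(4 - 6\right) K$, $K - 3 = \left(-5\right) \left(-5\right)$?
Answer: $-485$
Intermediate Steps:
$K = 28$ ($K = 3 - -25 = 3 + 25 = 28$)
$T = -56$ ($T = \left(4 - 6\right) 28 = \left(-2\right) 28 = -56$)
$-497 - V{\left(T \right)} = -497 - -12 = -497 + 12 = -485$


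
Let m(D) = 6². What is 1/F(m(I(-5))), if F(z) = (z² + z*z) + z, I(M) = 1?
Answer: 1/2628 ≈ 0.00038052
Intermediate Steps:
m(D) = 36
F(z) = z + 2*z² (F(z) = (z² + z²) + z = 2*z² + z = z + 2*z²)
1/F(m(I(-5))) = 1/(36*(1 + 2*36)) = 1/(36*(1 + 72)) = 1/(36*73) = 1/2628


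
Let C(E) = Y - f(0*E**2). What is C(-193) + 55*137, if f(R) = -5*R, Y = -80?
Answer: 7455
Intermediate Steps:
C(E) = -80 (C(E) = -80 - (-5)*0*E**2 = -80 - (-5)*0 = -80 - 1*0 = -80 + 0 = -80)
C(-193) + 55*137 = -80 + 55*137 = -80 + 7535 = 7455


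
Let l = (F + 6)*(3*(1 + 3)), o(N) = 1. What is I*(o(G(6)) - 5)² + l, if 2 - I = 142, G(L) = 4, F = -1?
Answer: -2180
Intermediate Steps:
I = -140 (I = 2 - 1*142 = 2 - 142 = -140)
l = 60 (l = (-1 + 6)*(3*(1 + 3)) = 5*(3*4) = 5*12 = 60)
I*(o(G(6)) - 5)² + l = -140*(1 - 5)² + 60 = -140*(-4)² + 60 = -140*16 + 60 = -2240 + 60 = -2180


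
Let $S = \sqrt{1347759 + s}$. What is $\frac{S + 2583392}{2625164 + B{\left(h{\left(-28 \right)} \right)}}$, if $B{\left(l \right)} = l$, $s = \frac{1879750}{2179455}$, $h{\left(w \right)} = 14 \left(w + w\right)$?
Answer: $\frac{645848}{656095} + \frac{\sqrt{256075672952514129}}{1143943622580} \approx 0.98482$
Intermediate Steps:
$h{\left(w \right)} = 28 w$ ($h{\left(w \right)} = 14 \cdot 2 w = 28 w$)
$s = \frac{375950}{435891}$ ($s = 1879750 \cdot \frac{1}{2179455} = \frac{375950}{435891} \approx 0.86249$)
$S = \frac{\sqrt{256075672952514129}}{435891}$ ($S = \sqrt{1347759 + \frac{375950}{435891}} = \sqrt{\frac{587476394219}{435891}} = \frac{\sqrt{256075672952514129}}{435891} \approx 1160.9$)
$\frac{S + 2583392}{2625164 + B{\left(h{\left(-28 \right)} \right)}} = \frac{\frac{\sqrt{256075672952514129}}{435891} + 2583392}{2625164 + 28 \left(-28\right)} = \frac{2583392 + \frac{\sqrt{256075672952514129}}{435891}}{2625164 - 784} = \frac{2583392 + \frac{\sqrt{256075672952514129}}{435891}}{2624380} = \left(2583392 + \frac{\sqrt{256075672952514129}}{435891}\right) \frac{1}{2624380} = \frac{645848}{656095} + \frac{\sqrt{256075672952514129}}{1143943622580}$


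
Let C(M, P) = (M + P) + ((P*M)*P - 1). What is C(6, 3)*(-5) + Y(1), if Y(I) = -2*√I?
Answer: -312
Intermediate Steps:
C(M, P) = -1 + M + P + M*P² (C(M, P) = (M + P) + ((M*P)*P - 1) = (M + P) + (M*P² - 1) = (M + P) + (-1 + M*P²) = -1 + M + P + M*P²)
C(6, 3)*(-5) + Y(1) = (-1 + 6 + 3 + 6*3²)*(-5) - 2*√1 = (-1 + 6 + 3 + 6*9)*(-5) - 2*1 = (-1 + 6 + 3 + 54)*(-5) - 2 = 62*(-5) - 2 = -310 - 2 = -312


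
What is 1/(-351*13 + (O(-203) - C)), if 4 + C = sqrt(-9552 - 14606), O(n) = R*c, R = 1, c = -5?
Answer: I/(sqrt(24158) - 4564*I) ≈ -0.00021885 + 7.4531e-6*I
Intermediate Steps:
O(n) = -5 (O(n) = 1*(-5) = -5)
C = -4 + I*sqrt(24158) (C = -4 + sqrt(-9552 - 14606) = -4 + sqrt(-24158) = -4 + I*sqrt(24158) ≈ -4.0 + 155.43*I)
1/(-351*13 + (O(-203) - C)) = 1/(-351*13 + (-5 - (-4 + I*sqrt(24158)))) = 1/(-4563 + (-5 + (4 - I*sqrt(24158)))) = 1/(-4563 + (-1 - I*sqrt(24158))) = 1/(-4564 - I*sqrt(24158))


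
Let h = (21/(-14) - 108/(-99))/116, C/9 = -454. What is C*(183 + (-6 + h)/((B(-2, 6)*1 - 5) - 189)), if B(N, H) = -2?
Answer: -187037583651/250096 ≈ -7.4786e+5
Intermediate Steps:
C = -4086 (C = 9*(-454) = -4086)
h = -9/2552 (h = (21*(-1/14) - 108*(-1/99))*(1/116) = (-3/2 + 12/11)*(1/116) = -9/22*1/116 = -9/2552 ≈ -0.0035266)
C*(183 + (-6 + h)/((B(-2, 6)*1 - 5) - 189)) = -4086*(183 + (-6 - 9/2552)/((-2*1 - 5) - 189)) = -4086*(183 - 15321/(2552*((-2 - 5) - 189))) = -4086*(183 - 15321/(2552*(-7 - 189))) = -4086*(183 - 15321/2552/(-196)) = -4086*(183 - 15321/2552*(-1/196)) = -4086*(183 + 15321/500192) = -4086*91550457/500192 = -187037583651/250096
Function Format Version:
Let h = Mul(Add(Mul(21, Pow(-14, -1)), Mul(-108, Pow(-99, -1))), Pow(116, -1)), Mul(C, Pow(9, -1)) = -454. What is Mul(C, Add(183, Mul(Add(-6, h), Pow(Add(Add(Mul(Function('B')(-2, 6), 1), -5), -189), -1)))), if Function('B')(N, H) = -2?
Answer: Rational(-187037583651, 250096) ≈ -7.4786e+5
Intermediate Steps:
C = -4086 (C = Mul(9, -454) = -4086)
h = Rational(-9, 2552) (h = Mul(Add(Mul(21, Rational(-1, 14)), Mul(-108, Rational(-1, 99))), Rational(1, 116)) = Mul(Add(Rational(-3, 2), Rational(12, 11)), Rational(1, 116)) = Mul(Rational(-9, 22), Rational(1, 116)) = Rational(-9, 2552) ≈ -0.0035266)
Mul(C, Add(183, Mul(Add(-6, h), Pow(Add(Add(Mul(Function('B')(-2, 6), 1), -5), -189), -1)))) = Mul(-4086, Add(183, Mul(Add(-6, Rational(-9, 2552)), Pow(Add(Add(Mul(-2, 1), -5), -189), -1)))) = Mul(-4086, Add(183, Mul(Rational(-15321, 2552), Pow(Add(Add(-2, -5), -189), -1)))) = Mul(-4086, Add(183, Mul(Rational(-15321, 2552), Pow(Add(-7, -189), -1)))) = Mul(-4086, Add(183, Mul(Rational(-15321, 2552), Pow(-196, -1)))) = Mul(-4086, Add(183, Mul(Rational(-15321, 2552), Rational(-1, 196)))) = Mul(-4086, Add(183, Rational(15321, 500192))) = Mul(-4086, Rational(91550457, 500192)) = Rational(-187037583651, 250096)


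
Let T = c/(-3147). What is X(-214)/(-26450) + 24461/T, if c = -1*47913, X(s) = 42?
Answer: 339347729134/211216475 ≈ 1606.6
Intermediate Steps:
c = -47913
T = 15971/1049 (T = -47913/(-3147) = -47913*(-1/3147) = 15971/1049 ≈ 15.225)
X(-214)/(-26450) + 24461/T = 42/(-26450) + 24461/(15971/1049) = 42*(-1/26450) + 24461*(1049/15971) = -21/13225 + 25659589/15971 = 339347729134/211216475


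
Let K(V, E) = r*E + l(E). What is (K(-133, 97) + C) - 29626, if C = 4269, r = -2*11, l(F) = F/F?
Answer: -27490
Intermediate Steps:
l(F) = 1
r = -22
K(V, E) = 1 - 22*E (K(V, E) = -22*E + 1 = 1 - 22*E)
(K(-133, 97) + C) - 29626 = ((1 - 22*97) + 4269) - 29626 = ((1 - 2134) + 4269) - 29626 = (-2133 + 4269) - 29626 = 2136 - 29626 = -27490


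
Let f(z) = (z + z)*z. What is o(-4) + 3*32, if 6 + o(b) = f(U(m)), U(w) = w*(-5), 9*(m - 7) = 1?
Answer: 212090/81 ≈ 2618.4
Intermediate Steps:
m = 64/9 (m = 7 + (1/9)*1 = 7 + 1/9 = 64/9 ≈ 7.1111)
U(w) = -5*w
f(z) = 2*z**2 (f(z) = (2*z)*z = 2*z**2)
o(b) = 204314/81 (o(b) = -6 + 2*(-5*64/9)**2 = -6 + 2*(-320/9)**2 = -6 + 2*(102400/81) = -6 + 204800/81 = 204314/81)
o(-4) + 3*32 = 204314/81 + 3*32 = 204314/81 + 96 = 212090/81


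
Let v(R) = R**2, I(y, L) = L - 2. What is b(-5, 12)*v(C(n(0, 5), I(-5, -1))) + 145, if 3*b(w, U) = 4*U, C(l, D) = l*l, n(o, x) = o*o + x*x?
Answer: 6250145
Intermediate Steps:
I(y, L) = -2 + L
n(o, x) = o**2 + x**2
C(l, D) = l**2
b(w, U) = 4*U/3 (b(w, U) = (4*U)/3 = 4*U/3)
b(-5, 12)*v(C(n(0, 5), I(-5, -1))) + 145 = ((4/3)*12)*((0**2 + 5**2)**2)**2 + 145 = 16*((0 + 25)**2)**2 + 145 = 16*(25**2)**2 + 145 = 16*625**2 + 145 = 16*390625 + 145 = 6250000 + 145 = 6250145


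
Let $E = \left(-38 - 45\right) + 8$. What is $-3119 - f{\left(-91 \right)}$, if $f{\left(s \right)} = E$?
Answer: $-3044$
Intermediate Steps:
$E = -75$ ($E = -83 + 8 = -75$)
$f{\left(s \right)} = -75$
$-3119 - f{\left(-91 \right)} = -3119 - -75 = -3119 + 75 = -3044$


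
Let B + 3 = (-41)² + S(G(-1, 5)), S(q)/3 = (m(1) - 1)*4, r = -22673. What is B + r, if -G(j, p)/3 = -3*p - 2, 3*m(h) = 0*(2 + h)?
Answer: -21007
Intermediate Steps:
m(h) = 0 (m(h) = (0*(2 + h))/3 = (⅓)*0 = 0)
G(j, p) = 6 + 9*p (G(j, p) = -3*(-3*p - 2) = -3*(-2 - 3*p) = 6 + 9*p)
S(q) = -12 (S(q) = 3*((0 - 1)*4) = 3*(-1*4) = 3*(-4) = -12)
B = 1666 (B = -3 + ((-41)² - 12) = -3 + (1681 - 12) = -3 + 1669 = 1666)
B + r = 1666 - 22673 = -21007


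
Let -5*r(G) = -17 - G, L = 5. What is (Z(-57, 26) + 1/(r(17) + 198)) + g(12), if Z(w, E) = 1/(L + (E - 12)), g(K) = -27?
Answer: -524193/19456 ≈ -26.942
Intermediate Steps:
Z(w, E) = 1/(-7 + E) (Z(w, E) = 1/(5 + (E - 12)) = 1/(5 + (-12 + E)) = 1/(-7 + E))
r(G) = 17/5 + G/5 (r(G) = -(-17 - G)/5 = 17/5 + G/5)
(Z(-57, 26) + 1/(r(17) + 198)) + g(12) = (1/(-7 + 26) + 1/((17/5 + (⅕)*17) + 198)) - 27 = (1/19 + 1/((17/5 + 17/5) + 198)) - 27 = (1/19 + 1/(34/5 + 198)) - 27 = (1/19 + 1/(1024/5)) - 27 = (1/19 + 5/1024) - 27 = 1119/19456 - 27 = -524193/19456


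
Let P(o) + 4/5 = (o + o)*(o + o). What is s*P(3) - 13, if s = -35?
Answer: -1245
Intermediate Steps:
P(o) = -⅘ + 4*o² (P(o) = -⅘ + (o + o)*(o + o) = -⅘ + (2*o)*(2*o) = -⅘ + 4*o²)
s*P(3) - 13 = -35*(-⅘ + 4*3²) - 13 = -35*(-⅘ + 4*9) - 13 = -35*(-⅘ + 36) - 13 = -35*176/5 - 13 = -1232 - 13 = -1245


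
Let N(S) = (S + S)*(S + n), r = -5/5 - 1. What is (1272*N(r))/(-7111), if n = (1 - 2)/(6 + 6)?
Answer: -10600/7111 ≈ -1.4906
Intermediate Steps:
n = -1/12 ≈ -0.083333
r = -2 (r = -5*⅕ - 1 = -1 - 1 = -2)
N(S) = 2*S*(-1/12 + S) (N(S) = (S + S)*(S - 1/12) = (2*S)*(-1/12 + S) = 2*S*(-1/12 + S))
(1272*N(r))/(-7111) = (1272*((⅙)*(-2)*(-1 + 12*(-2))))/(-7111) = (1272*((⅙)*(-2)*(-1 - 24)))*(-1/7111) = (1272*((⅙)*(-2)*(-25)))*(-1/7111) = (1272*(25/3))*(-1/7111) = 10600*(-1/7111) = -10600/7111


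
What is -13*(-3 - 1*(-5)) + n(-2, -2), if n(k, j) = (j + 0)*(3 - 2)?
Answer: -28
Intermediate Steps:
n(k, j) = j (n(k, j) = j*1 = j)
-13*(-3 - 1*(-5)) + n(-2, -2) = -13*(-3 - 1*(-5)) - 2 = -13*(-3 + 5) - 2 = -13*2 - 2 = -26 - 2 = -28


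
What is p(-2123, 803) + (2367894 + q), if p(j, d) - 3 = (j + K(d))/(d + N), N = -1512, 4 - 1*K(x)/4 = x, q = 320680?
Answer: 1906206412/709 ≈ 2.6886e+6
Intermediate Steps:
K(x) = 16 - 4*x
p(j, d) = 3 + (16 + j - 4*d)/(-1512 + d) (p(j, d) = 3 + (j + (16 - 4*d))/(d - 1512) = 3 + (16 + j - 4*d)/(-1512 + d))
p(-2123, 803) + (2367894 + q) = (-4520 - 2123 - 1*803)/(-1512 + 803) + (2367894 + 320680) = (-4520 - 2123 - 803)/(-709) + 2688574 = -1/709*(-7446) + 2688574 = 7446/709 + 2688574 = 1906206412/709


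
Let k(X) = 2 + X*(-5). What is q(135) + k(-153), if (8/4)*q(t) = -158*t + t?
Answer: -19661/2 ≈ -9830.5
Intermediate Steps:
q(t) = -157*t/2 (q(t) = (-158*t + t)/2 = (-157*t)/2 = -157*t/2)
k(X) = 2 - 5*X
q(135) + k(-153) = -157/2*135 + (2 - 5*(-153)) = -21195/2 + (2 + 765) = -21195/2 + 767 = -19661/2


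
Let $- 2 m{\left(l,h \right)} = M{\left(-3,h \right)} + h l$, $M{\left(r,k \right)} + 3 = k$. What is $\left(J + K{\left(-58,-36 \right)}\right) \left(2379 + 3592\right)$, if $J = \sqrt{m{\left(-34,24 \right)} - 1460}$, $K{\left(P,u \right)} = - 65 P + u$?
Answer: $22295714 + \frac{29855 i \sqrt{170}}{2} \approx 2.2296 \cdot 10^{7} + 1.9463 \cdot 10^{5} i$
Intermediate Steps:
$M{\left(r,k \right)} = -3 + k$
$K{\left(P,u \right)} = u - 65 P$
$m{\left(l,h \right)} = \frac{3}{2} - \frac{h}{2} - \frac{h l}{2}$ ($m{\left(l,h \right)} = - \frac{\left(-3 + h\right) + h l}{2} = - \frac{-3 + h + h l}{2} = \frac{3}{2} - \frac{h}{2} - \frac{h l}{2}$)
$J = \frac{5 i \sqrt{170}}{2}$ ($J = \sqrt{\left(\frac{3}{2} - 12 - 12 \left(-34\right)\right) - 1460} = \sqrt{\left(\frac{3}{2} - 12 + 408\right) - 1460} = \sqrt{\frac{795}{2} - 1460} = \sqrt{- \frac{2125}{2}} = \frac{5 i \sqrt{170}}{2} \approx 32.596 i$)
$\left(J + K{\left(-58,-36 \right)}\right) \left(2379 + 3592\right) = \left(\frac{5 i \sqrt{170}}{2} - -3734\right) \left(2379 + 3592\right) = \left(\frac{5 i \sqrt{170}}{2} + \left(-36 + 3770\right)\right) 5971 = \left(\frac{5 i \sqrt{170}}{2} + 3734\right) 5971 = \left(3734 + \frac{5 i \sqrt{170}}{2}\right) 5971 = 22295714 + \frac{29855 i \sqrt{170}}{2}$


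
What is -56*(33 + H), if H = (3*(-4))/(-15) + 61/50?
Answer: -49028/25 ≈ -1961.1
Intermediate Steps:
H = 101/50 (H = -12*(-1/15) + 61*(1/50) = ⅘ + 61/50 = 101/50 ≈ 2.0200)
-56*(33 + H) = -56*(33 + 101/50) = -56*1751/50 = -49028/25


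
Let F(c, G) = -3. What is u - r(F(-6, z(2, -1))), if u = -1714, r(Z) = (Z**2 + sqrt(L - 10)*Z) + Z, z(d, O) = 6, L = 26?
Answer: -1708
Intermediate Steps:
r(Z) = Z**2 + 5*Z (r(Z) = (Z**2 + sqrt(26 - 10)*Z) + Z = (Z**2 + sqrt(16)*Z) + Z = (Z**2 + 4*Z) + Z = Z**2 + 5*Z)
u - r(F(-6, z(2, -1))) = -1714 - (-3)*(5 - 3) = -1714 - (-3)*2 = -1714 - 1*(-6) = -1714 + 6 = -1708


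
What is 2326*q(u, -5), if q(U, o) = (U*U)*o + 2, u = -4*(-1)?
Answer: -181428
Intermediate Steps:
u = 4
q(U, o) = 2 + o*U² (q(U, o) = U²*o + 2 = o*U² + 2 = 2 + o*U²)
2326*q(u, -5) = 2326*(2 - 5*4²) = 2326*(2 - 5*16) = 2326*(2 - 80) = 2326*(-78) = -181428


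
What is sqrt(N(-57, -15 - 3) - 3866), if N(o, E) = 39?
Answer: I*sqrt(3827) ≈ 61.863*I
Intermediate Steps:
sqrt(N(-57, -15 - 3) - 3866) = sqrt(39 - 3866) = sqrt(-3827) = I*sqrt(3827)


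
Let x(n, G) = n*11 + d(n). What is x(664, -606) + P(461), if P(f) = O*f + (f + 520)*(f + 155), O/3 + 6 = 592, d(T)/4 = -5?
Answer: 1422018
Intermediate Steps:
d(T) = -20 (d(T) = 4*(-5) = -20)
O = 1758 (O = -18 + 3*592 = -18 + 1776 = 1758)
x(n, G) = -20 + 11*n (x(n, G) = n*11 - 20 = 11*n - 20 = -20 + 11*n)
P(f) = 1758*f + (155 + f)*(520 + f) (P(f) = 1758*f + (f + 520)*(f + 155) = 1758*f + (520 + f)*(155 + f) = 1758*f + (155 + f)*(520 + f))
x(664, -606) + P(461) = (-20 + 11*664) + (80600 + 461² + 2433*461) = (-20 + 7304) + (80600 + 212521 + 1121613) = 7284 + 1414734 = 1422018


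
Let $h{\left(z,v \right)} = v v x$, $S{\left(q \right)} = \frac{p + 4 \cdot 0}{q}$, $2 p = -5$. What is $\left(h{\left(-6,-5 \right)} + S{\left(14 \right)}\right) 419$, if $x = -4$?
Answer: $- \frac{1175295}{28} \approx -41975.0$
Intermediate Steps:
$p = - \frac{5}{2}$ ($p = \frac{1}{2} \left(-5\right) = - \frac{5}{2} \approx -2.5$)
$S{\left(q \right)} = - \frac{5}{2 q}$ ($S{\left(q \right)} = \frac{- \frac{5}{2} + 4 \cdot 0}{q} = \frac{- \frac{5}{2} + 0}{q} = - \frac{5}{2 q}$)
$h{\left(z,v \right)} = - 4 v^{2}$ ($h{\left(z,v \right)} = v v \left(-4\right) = v^{2} \left(-4\right) = - 4 v^{2}$)
$\left(h{\left(-6,-5 \right)} + S{\left(14 \right)}\right) 419 = \left(- 4 \left(-5\right)^{2} - \frac{5}{2 \cdot 14}\right) 419 = \left(\left(-4\right) 25 - \frac{5}{28}\right) 419 = \left(-100 - \frac{5}{28}\right) 419 = \left(- \frac{2805}{28}\right) 419 = - \frac{1175295}{28}$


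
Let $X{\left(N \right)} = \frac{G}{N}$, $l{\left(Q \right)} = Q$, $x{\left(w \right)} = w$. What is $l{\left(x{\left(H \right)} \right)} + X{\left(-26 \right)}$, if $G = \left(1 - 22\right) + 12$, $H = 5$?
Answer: $\frac{139}{26} \approx 5.3462$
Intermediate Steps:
$G = -9$ ($G = -21 + 12 = -9$)
$X{\left(N \right)} = - \frac{9}{N}$
$l{\left(x{\left(H \right)} \right)} + X{\left(-26 \right)} = 5 - \frac{9}{-26} = 5 - - \frac{9}{26} = 5 + \frac{9}{26} = \frac{139}{26}$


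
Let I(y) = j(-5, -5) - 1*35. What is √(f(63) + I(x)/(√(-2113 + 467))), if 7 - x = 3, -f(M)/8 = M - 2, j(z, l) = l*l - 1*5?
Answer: √(-1322146208 + 24690*I*√1646)/1646 ≈ 0.0083683 + 22.091*I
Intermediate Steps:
j(z, l) = -5 + l² (j(z, l) = l² - 5 = -5 + l²)
f(M) = 16 - 8*M (f(M) = -8*(M - 2) = -8*(-2 + M) = 16 - 8*M)
x = 4 (x = 7 - 1*3 = 7 - 3 = 4)
I(y) = -15 (I(y) = (-5 + (-5)²) - 1*35 = (-5 + 25) - 35 = 20 - 35 = -15)
√(f(63) + I(x)/(√(-2113 + 467))) = √((16 - 8*63) - 15/√(-2113 + 467)) = √((16 - 504) - 15*(-I*√1646/1646)) = √(-488 - 15*(-I*√1646/1646)) = √(-488 - (-15)*I*√1646/1646) = √(-488 + 15*I*√1646/1646)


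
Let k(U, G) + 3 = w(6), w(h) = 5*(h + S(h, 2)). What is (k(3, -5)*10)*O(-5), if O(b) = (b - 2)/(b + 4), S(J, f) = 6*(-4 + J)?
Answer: 6090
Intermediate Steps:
S(J, f) = -24 + 6*J
w(h) = -120 + 35*h (w(h) = 5*(h + (-24 + 6*h)) = 5*(-24 + 7*h) = -120 + 35*h)
k(U, G) = 87 (k(U, G) = -3 + (-120 + 35*6) = -3 + (-120 + 210) = -3 + 90 = 87)
O(b) = (-2 + b)/(4 + b)
(k(3, -5)*10)*O(-5) = (87*10)*((-2 - 5)/(4 - 5)) = 870*(-7/(-1)) = 870*(-1*(-7)) = 870*7 = 6090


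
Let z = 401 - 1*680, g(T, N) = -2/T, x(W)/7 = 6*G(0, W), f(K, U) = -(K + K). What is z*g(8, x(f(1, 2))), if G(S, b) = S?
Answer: 279/4 ≈ 69.750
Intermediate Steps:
f(K, U) = -2*K
x(W) = 0 (x(W) = 7*(6*0) = 7*0 = 0)
z = -279 (z = 401 - 680 = -279)
z*g(8, x(f(1, 2))) = -(-558)/8 = -279*(-¼) = 279/4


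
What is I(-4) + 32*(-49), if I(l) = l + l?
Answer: -1576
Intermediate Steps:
I(l) = 2*l
I(-4) + 32*(-49) = 2*(-4) + 32*(-49) = -8 - 1568 = -1576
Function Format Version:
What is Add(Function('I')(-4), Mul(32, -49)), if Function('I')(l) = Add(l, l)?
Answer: -1576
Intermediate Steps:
Function('I')(l) = Mul(2, l)
Add(Function('I')(-4), Mul(32, -49)) = Add(Mul(2, -4), Mul(32, -49)) = Add(-8, -1568) = -1576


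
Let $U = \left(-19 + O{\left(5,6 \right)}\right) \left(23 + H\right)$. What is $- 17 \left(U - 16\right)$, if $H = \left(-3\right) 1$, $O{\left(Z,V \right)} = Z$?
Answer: $5032$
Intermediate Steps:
$H = -3$
$U = -280$ ($U = \left(-19 + 5\right) \left(23 - 3\right) = \left(-14\right) 20 = -280$)
$- 17 \left(U - 16\right) = - 17 \left(-280 - 16\right) = \left(-17\right) \left(-296\right) = 5032$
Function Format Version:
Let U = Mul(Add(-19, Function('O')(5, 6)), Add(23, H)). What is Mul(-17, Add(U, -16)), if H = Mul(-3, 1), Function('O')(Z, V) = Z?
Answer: 5032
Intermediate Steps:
H = -3
U = -280 (U = Mul(Add(-19, 5), Add(23, -3)) = Mul(-14, 20) = -280)
Mul(-17, Add(U, -16)) = Mul(-17, Add(-280, -16)) = Mul(-17, -296) = 5032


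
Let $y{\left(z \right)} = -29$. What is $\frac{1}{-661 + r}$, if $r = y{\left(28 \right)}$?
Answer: $- \frac{1}{690} \approx -0.0014493$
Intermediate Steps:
$r = -29$
$\frac{1}{-661 + r} = \frac{1}{-661 - 29} = \frac{1}{-690} = - \frac{1}{690}$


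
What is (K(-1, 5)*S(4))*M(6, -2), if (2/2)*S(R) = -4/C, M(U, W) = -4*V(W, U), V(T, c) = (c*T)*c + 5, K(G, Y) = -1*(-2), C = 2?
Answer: -1072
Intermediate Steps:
K(G, Y) = 2
V(T, c) = 5 + T*c² (V(T, c) = (T*c)*c + 5 = T*c² + 5 = 5 + T*c²)
M(U, W) = -20 - 4*W*U² (M(U, W) = -4*(5 + W*U²) = -20 - 4*W*U²)
S(R) = -2 (S(R) = -4/2 = -4*½ = -2)
(K(-1, 5)*S(4))*M(6, -2) = (2*(-2))*(-20 - 4*(-2)*6²) = -4*(-20 - 4*(-2)*36) = -4*(-20 + 288) = -4*268 = -1072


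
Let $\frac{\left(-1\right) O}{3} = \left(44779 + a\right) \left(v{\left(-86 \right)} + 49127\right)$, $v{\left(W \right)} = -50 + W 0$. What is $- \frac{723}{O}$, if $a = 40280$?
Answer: $\frac{241}{4174440543} \approx 5.7732 \cdot 10^{-8}$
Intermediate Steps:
$v{\left(W \right)} = -50$ ($v{\left(W \right)} = -50 + 0 = -50$)
$O = -12523321629$ ($O = - 3 \left(44779 + 40280\right) \left(-50 + 49127\right) = - 3 \cdot 85059 \cdot 49077 = \left(-3\right) 4174440543 = -12523321629$)
$- \frac{723}{O} = - \frac{723}{-12523321629} = \left(-723\right) \left(- \frac{1}{12523321629}\right) = \frac{241}{4174440543}$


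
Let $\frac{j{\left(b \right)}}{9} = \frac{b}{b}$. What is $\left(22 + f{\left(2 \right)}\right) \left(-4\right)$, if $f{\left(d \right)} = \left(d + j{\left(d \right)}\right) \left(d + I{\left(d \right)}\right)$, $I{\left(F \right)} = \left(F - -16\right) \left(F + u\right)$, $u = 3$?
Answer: $-4136$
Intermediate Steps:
$j{\left(b \right)} = 9$ ($j{\left(b \right)} = 9 \frac{b}{b} = 9 \cdot 1 = 9$)
$I{\left(F \right)} = \left(3 + F\right) \left(16 + F\right)$ ($I{\left(F \right)} = \left(F - -16\right) \left(F + 3\right) = \left(F + 16\right) \left(3 + F\right) = \left(16 + F\right) \left(3 + F\right) = \left(3 + F\right) \left(16 + F\right)$)
$f{\left(d \right)} = \left(9 + d\right) \left(48 + d^{2} + 20 d\right)$ ($f{\left(d \right)} = \left(d + 9\right) \left(d + \left(48 + d^{2} + 19 d\right)\right) = \left(9 + d\right) \left(48 + d^{2} + 20 d\right)$)
$\left(22 + f{\left(2 \right)}\right) \left(-4\right) = \left(22 + \left(432 + 2^{3} + 29 \cdot 2^{2} + 228 \cdot 2\right)\right) \left(-4\right) = \left(22 + \left(432 + 8 + 29 \cdot 4 + 456\right)\right) \left(-4\right) = \left(22 + \left(432 + 8 + 116 + 456\right)\right) \left(-4\right) = \left(22 + 1012\right) \left(-4\right) = 1034 \left(-4\right) = -4136$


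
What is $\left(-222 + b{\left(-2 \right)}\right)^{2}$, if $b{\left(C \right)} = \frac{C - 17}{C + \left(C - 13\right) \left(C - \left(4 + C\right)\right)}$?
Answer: $\frac{166281025}{3364} \approx 49430.0$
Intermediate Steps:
$b{\left(C \right)} = \frac{-17 + C}{52 - 3 C}$ ($b{\left(C \right)} = \frac{-17 + C}{C + \left(-13 + C\right) \left(-4\right)} = \frac{-17 + C}{C - \left(-52 + 4 C\right)} = \frac{-17 + C}{52 - 3 C}$)
$\left(-222 + b{\left(-2 \right)}\right)^{2} = \left(-222 + \frac{17 - -2}{-52 + 3 \left(-2\right)}\right)^{2} = \left(-222 + \frac{17 + 2}{-52 - 6}\right)^{2} = \left(-222 + \frac{1}{-58} \cdot 19\right)^{2} = \left(-222 - \frac{19}{58}\right)^{2} = \left(- \frac{12895}{58}\right)^{2} = \frac{166281025}{3364}$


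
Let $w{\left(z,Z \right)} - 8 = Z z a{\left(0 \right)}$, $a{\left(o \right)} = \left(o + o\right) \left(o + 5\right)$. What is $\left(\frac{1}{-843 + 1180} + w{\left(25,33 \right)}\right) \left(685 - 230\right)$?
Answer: $\frac{1227135}{337} \approx 3641.4$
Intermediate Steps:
$a{\left(o \right)} = 2 o \left(5 + o\right)$
$w{\left(z,Z \right)} = 8$ ($w{\left(z,Z \right)} = 8 + Z z 2 \cdot 0 \left(5 + 0\right) = 8 + Z z 2 \cdot 0 \cdot 5 = 8 + Z z 0 = 8 + Z 0 = 8 + 0 = 8$)
$\left(\frac{1}{-843 + 1180} + w{\left(25,33 \right)}\right) \left(685 - 230\right) = \left(\frac{1}{-843 + 1180} + 8\right) \left(685 - 230\right) = \left(\frac{1}{337} + 8\right) \left(685 - 230\right) = \left(\frac{1}{337} + 8\right) 455 = \frac{2697}{337} \cdot 455 = \frac{1227135}{337}$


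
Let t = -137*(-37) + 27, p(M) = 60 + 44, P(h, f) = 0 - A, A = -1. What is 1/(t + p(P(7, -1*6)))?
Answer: 1/5200 ≈ 0.00019231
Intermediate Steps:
P(h, f) = 1 (P(h, f) = 0 - 1*(-1) = 0 + 1 = 1)
p(M) = 104
t = 5096 (t = 5069 + 27 = 5096)
1/(t + p(P(7, -1*6))) = 1/(5096 + 104) = 1/5200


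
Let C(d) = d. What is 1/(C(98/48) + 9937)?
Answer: 24/238537 ≈ 0.00010061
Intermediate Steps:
1/(C(98/48) + 9937) = 1/(98/48 + 9937) = 1/(98*(1/48) + 9937) = 1/(49/24 + 9937) = 1/(238537/24) = 24/238537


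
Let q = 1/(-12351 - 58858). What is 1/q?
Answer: -71209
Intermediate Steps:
q = -1/71209 (q = 1/(-71209) = -1/71209 ≈ -1.4043e-5)
1/q = 1/(-1/71209) = -71209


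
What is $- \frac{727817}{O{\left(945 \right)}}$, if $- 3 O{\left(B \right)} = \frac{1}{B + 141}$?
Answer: $2371227786$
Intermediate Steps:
$O{\left(B \right)} = - \frac{1}{3 \left(141 + B\right)}$ ($O{\left(B \right)} = - \frac{1}{3 \left(B + 141\right)} = - \frac{1}{3 \left(141 + B\right)}$)
$- \frac{727817}{O{\left(945 \right)}} = - \frac{727817}{\left(-1\right) \frac{1}{423 + 3 \cdot 945}} = - \frac{727817}{\left(-1\right) \frac{1}{423 + 2835}} = - \frac{727817}{\left(-1\right) \frac{1}{3258}} = - \frac{727817}{- \frac{1}{3258}} = \left(-727817\right) \left(-3258\right) = 2371227786$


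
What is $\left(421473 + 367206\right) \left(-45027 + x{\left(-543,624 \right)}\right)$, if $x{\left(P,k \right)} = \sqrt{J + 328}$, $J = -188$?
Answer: $-35511849333 + 1577358 \sqrt{35} \approx -3.5502 \cdot 10^{10}$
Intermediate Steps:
$x{\left(P,k \right)} = 2 \sqrt{35}$ ($x{\left(P,k \right)} = \sqrt{-188 + 328} = \sqrt{140} = 2 \sqrt{35}$)
$\left(421473 + 367206\right) \left(-45027 + x{\left(-543,624 \right)}\right) = \left(421473 + 367206\right) \left(-45027 + 2 \sqrt{35}\right) = 788679 \left(-45027 + 2 \sqrt{35}\right) = -35511849333 + 1577358 \sqrt{35}$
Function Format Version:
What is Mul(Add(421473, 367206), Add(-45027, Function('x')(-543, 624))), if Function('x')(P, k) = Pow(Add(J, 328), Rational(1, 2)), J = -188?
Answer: Add(-35511849333, Mul(1577358, Pow(35, Rational(1, 2)))) ≈ -3.5502e+10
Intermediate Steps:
Function('x')(P, k) = Mul(2, Pow(35, Rational(1, 2))) (Function('x')(P, k) = Pow(Add(-188, 328), Rational(1, 2)) = Pow(140, Rational(1, 2)) = Mul(2, Pow(35, Rational(1, 2))))
Mul(Add(421473, 367206), Add(-45027, Function('x')(-543, 624))) = Mul(Add(421473, 367206), Add(-45027, Mul(2, Pow(35, Rational(1, 2))))) = Mul(788679, Add(-45027, Mul(2, Pow(35, Rational(1, 2))))) = Add(-35511849333, Mul(1577358, Pow(35, Rational(1, 2))))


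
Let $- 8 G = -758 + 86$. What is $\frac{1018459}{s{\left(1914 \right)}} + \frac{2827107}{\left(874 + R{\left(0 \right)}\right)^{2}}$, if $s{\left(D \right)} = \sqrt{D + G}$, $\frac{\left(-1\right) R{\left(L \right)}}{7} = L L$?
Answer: $\frac{2827107}{763876} + \frac{1018459 \sqrt{222}}{666} \approx 22789.0$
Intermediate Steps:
$G = 84$ ($G = - \frac{-758 + 86}{8} = \left(- \frac{1}{8}\right) \left(-672\right) = 84$)
$R{\left(L \right)} = - 7 L^{2}$ ($R{\left(L \right)} = - 7 L L = - 7 L^{2}$)
$s{\left(D \right)} = \sqrt{84 + D}$ ($s{\left(D \right)} = \sqrt{D + 84} = \sqrt{84 + D}$)
$\frac{1018459}{s{\left(1914 \right)}} + \frac{2827107}{\left(874 + R{\left(0 \right)}\right)^{2}} = \frac{1018459}{\sqrt{84 + 1914}} + \frac{2827107}{\left(874 - 7 \cdot 0^{2}\right)^{2}} = \frac{1018459}{\sqrt{1998}} + \frac{2827107}{\left(874 - 0\right)^{2}} = \frac{1018459}{3 \sqrt{222}} + \frac{2827107}{\left(874 + 0\right)^{2}} = 1018459 \frac{\sqrt{222}}{666} + \frac{2827107}{874^{2}} = \frac{1018459 \sqrt{222}}{666} + \frac{2827107}{763876} = \frac{2827107}{763876} + \frac{1018459 \sqrt{222}}{666}$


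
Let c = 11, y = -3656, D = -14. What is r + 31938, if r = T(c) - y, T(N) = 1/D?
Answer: 498315/14 ≈ 35594.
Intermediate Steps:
T(N) = -1/14 (T(N) = 1/(-14) = -1/14)
r = 51183/14 (r = -1/14 - 1*(-3656) = -1/14 + 3656 = 51183/14 ≈ 3655.9)
r + 31938 = 51183/14 + 31938 = 498315/14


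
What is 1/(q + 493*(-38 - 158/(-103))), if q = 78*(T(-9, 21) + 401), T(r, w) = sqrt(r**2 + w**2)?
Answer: 2613007/34129716186 - 137917*sqrt(58)/102389148558 ≈ 6.6303e-5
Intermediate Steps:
q = 31278 + 234*sqrt(58) (q = 78*(sqrt((-9)**2 + 21**2) + 401) = 78*(sqrt(81 + 441) + 401) = 78*(sqrt(522) + 401) = 78*(3*sqrt(58) + 401) = 78*(401 + 3*sqrt(58)) = 31278 + 234*sqrt(58) ≈ 33060.)
1/(q + 493*(-38 - 158/(-103))) = 1/((31278 + 234*sqrt(58)) + 493*(-38 - 158/(-103))) = 1/((31278 + 234*sqrt(58)) + 493*(-38 - 158*(-1/103))) = 1/((31278 + 234*sqrt(58)) + 493*(-38 + 158/103)) = 1/((31278 + 234*sqrt(58)) + 493*(-3756/103)) = 1/((31278 + 234*sqrt(58)) - 1851708/103) = 1/(1369926/103 + 234*sqrt(58))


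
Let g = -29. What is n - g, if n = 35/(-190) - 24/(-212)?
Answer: 58263/2014 ≈ 28.929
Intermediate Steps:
n = -143/2014 (n = 35*(-1/190) - 24*(-1/212) = -7/38 + 6/53 = -143/2014 ≈ -0.071003)
n - g = -143/2014 - 1*(-29) = -143/2014 + 29 = 58263/2014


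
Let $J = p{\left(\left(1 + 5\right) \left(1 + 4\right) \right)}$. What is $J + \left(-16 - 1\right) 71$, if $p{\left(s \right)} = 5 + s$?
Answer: $-1172$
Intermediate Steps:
$J = 35$ ($J = 5 + \left(1 + 5\right) \left(1 + 4\right) = 5 + 6 \cdot 5 = 5 + 30 = 35$)
$J + \left(-16 - 1\right) 71 = 35 + \left(-16 - 1\right) 71 = 35 - 1207 = -1172$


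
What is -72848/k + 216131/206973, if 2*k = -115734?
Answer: 9194807227/3992302197 ≈ 2.3031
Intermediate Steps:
k = -57867 (k = (½)*(-115734) = -57867)
-72848/k + 216131/206973 = -72848/(-57867) + 216131/206973 = -72848*(-1/57867) + 216131*(1/206973) = 72848/57867 + 216131/206973 = 9194807227/3992302197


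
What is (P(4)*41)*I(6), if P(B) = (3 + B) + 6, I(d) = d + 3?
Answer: 4797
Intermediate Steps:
I(d) = 3 + d
P(B) = 9 + B
(P(4)*41)*I(6) = ((9 + 4)*41)*(3 + 6) = (13*41)*9 = 533*9 = 4797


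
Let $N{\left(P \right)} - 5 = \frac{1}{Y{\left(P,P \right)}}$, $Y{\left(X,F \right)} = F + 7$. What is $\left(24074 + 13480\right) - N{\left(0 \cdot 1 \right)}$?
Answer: $\frac{262842}{7} \approx 37549.0$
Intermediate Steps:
$Y{\left(X,F \right)} = 7 + F$
$N{\left(P \right)} = 5 + \frac{1}{7 + P}$
$\left(24074 + 13480\right) - N{\left(0 \cdot 1 \right)} = \left(24074 + 13480\right) - \frac{36 + 5 \cdot 0 \cdot 1}{7 + 0 \cdot 1} = 37554 - \frac{36 + 5 \cdot 0}{7 + 0} = 37554 - \frac{36 + 0}{7} = 37554 - \frac{1}{7} \cdot 36 = 37554 - \frac{36}{7} = \frac{262842}{7}$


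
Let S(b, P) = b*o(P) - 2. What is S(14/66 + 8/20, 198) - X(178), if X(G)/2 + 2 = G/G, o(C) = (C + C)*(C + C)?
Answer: 479952/5 ≈ 95990.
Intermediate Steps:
o(C) = 4*C² (o(C) = (2*C)*(2*C) = 4*C²)
S(b, P) = -2 + 4*b*P² (S(b, P) = b*(4*P²) - 2 = 4*b*P² - 2 = -2 + 4*b*P²)
X(G) = -2 (X(G) = -4 + 2*(G/G) = -4 + 2*1 = -4 + 2 = -2)
S(14/66 + 8/20, 198) - X(178) = (-2 + 4*(14/66 + 8/20)*198²) - 1*(-2) = (-2 + 4*(14*(1/66) + 8*(1/20))*39204) + 2 = (-2 + 4*(7/33 + ⅖)*39204) + 2 = (-2 + 4*(101/165)*39204) + 2 = (-2 + 479952/5) + 2 = 479942/5 + 2 = 479952/5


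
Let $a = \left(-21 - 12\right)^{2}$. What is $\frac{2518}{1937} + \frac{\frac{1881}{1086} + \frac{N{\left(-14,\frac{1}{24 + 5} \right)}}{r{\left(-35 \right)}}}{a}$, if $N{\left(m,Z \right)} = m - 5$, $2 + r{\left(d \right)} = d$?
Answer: $\frac{36785973337}{28253209842} \approx 1.302$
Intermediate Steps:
$r{\left(d \right)} = -2 + d$
$N{\left(m,Z \right)} = -5 + m$ ($N{\left(m,Z \right)} = m - 5 = -5 + m$)
$a = 1089$ ($a = \left(-33\right)^{2} = 1089$)
$\frac{2518}{1937} + \frac{\frac{1881}{1086} + \frac{N{\left(-14,\frac{1}{24 + 5} \right)}}{r{\left(-35 \right)}}}{a} = \frac{2518}{1937} + \frac{\frac{1881}{1086} + \frac{-5 - 14}{-2 - 35}}{1089} = 2518 \cdot \frac{1}{1937} + \left(1881 \cdot \frac{1}{1086} - \frac{19}{-37}\right) \frac{1}{1089} = \frac{2518}{1937} + \left(\frac{627}{362} - - \frac{19}{37}\right) \frac{1}{1089} = \frac{2518}{1937} + \left(\frac{627}{362} + \frac{19}{37}\right) \frac{1}{1089} = \frac{2518}{1937} + \frac{30077}{13394} \cdot \frac{1}{1089} = \frac{2518}{1937} + \frac{30077}{14586066} = \frac{36785973337}{28253209842}$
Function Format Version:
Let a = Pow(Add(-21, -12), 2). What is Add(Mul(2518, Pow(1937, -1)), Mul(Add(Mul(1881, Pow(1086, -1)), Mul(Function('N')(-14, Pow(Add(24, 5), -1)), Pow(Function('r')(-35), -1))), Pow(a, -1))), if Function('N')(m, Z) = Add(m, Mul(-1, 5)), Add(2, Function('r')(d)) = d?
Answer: Rational(36785973337, 28253209842) ≈ 1.3020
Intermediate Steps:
Function('r')(d) = Add(-2, d)
Function('N')(m, Z) = Add(-5, m) (Function('N')(m, Z) = Add(m, -5) = Add(-5, m))
a = 1089 (a = Pow(-33, 2) = 1089)
Add(Mul(2518, Pow(1937, -1)), Mul(Add(Mul(1881, Pow(1086, -1)), Mul(Function('N')(-14, Pow(Add(24, 5), -1)), Pow(Function('r')(-35), -1))), Pow(a, -1))) = Add(Mul(2518, Pow(1937, -1)), Mul(Add(Mul(1881, Pow(1086, -1)), Mul(Add(-5, -14), Pow(Add(-2, -35), -1))), Pow(1089, -1))) = Add(Mul(2518, Rational(1, 1937)), Mul(Add(Mul(1881, Rational(1, 1086)), Mul(-19, Pow(-37, -1))), Rational(1, 1089))) = Add(Rational(2518, 1937), Mul(Add(Rational(627, 362), Mul(-19, Rational(-1, 37))), Rational(1, 1089))) = Add(Rational(2518, 1937), Mul(Add(Rational(627, 362), Rational(19, 37)), Rational(1, 1089))) = Add(Rational(2518, 1937), Mul(Rational(30077, 13394), Rational(1, 1089))) = Add(Rational(2518, 1937), Rational(30077, 14586066)) = Rational(36785973337, 28253209842)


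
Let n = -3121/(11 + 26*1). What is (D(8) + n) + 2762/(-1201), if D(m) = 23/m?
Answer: -29782069/355496 ≈ -83.776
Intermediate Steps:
n = -3121/37 (n = -3121/(11 + 26) = -3121/37 ≈ -84.351)
(D(8) + n) + 2762/(-1201) = (23/8 - 3121/37) + 2762/(-1201) = (23*(1/8) - 3121/37) + 2762*(-1/1201) = (23/8 - 3121/37) - 2762/1201 = -24117/296 - 2762/1201 = -29782069/355496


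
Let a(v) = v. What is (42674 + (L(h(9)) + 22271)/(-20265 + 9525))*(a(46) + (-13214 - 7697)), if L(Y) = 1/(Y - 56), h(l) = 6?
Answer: -31874520811341/35800 ≈ -8.9035e+8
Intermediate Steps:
L(Y) = 1/(-56 + Y)
(42674 + (L(h(9)) + 22271)/(-20265 + 9525))*(a(46) + (-13214 - 7697)) = (42674 + (1/(-56 + 6) + 22271)/(-20265 + 9525))*(46 + (-13214 - 7697)) = (42674 + (1/(-50) + 22271)/(-10740))*(46 - 20911) = (42674 + (-1/50 + 22271)*(-1/10740))*(-20865) = (42674 + (1113549/50)*(-1/10740))*(-20865) = (42674 - 371183/179000)*(-20865) = (7638274817/179000)*(-20865) = -31874520811341/35800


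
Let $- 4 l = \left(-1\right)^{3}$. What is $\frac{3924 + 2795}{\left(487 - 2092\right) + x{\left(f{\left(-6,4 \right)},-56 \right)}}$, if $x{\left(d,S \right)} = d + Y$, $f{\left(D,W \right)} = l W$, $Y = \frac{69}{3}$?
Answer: $- \frac{6719}{1581} \approx -4.2498$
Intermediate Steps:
$Y = 23$ ($Y = 69 \cdot \frac{1}{3} = 23$)
$l = \frac{1}{4}$ ($l = - \frac{\left(-1\right)^{3}}{4} = \left(- \frac{1}{4}\right) \left(-1\right) = \frac{1}{4} \approx 0.25$)
$f{\left(D,W \right)} = \frac{W}{4}$
$x{\left(d,S \right)} = 23 + d$ ($x{\left(d,S \right)} = d + 23 = 23 + d$)
$\frac{3924 + 2795}{\left(487 - 2092\right) + x{\left(f{\left(-6,4 \right)},-56 \right)}} = \frac{3924 + 2795}{\left(487 - 2092\right) + \left(23 + \frac{1}{4} \cdot 4\right)} = \frac{6719}{-1605 + \left(23 + 1\right)} = \frac{6719}{-1605 + 24} = \frac{6719}{-1581} = 6719 \left(- \frac{1}{1581}\right) = - \frac{6719}{1581}$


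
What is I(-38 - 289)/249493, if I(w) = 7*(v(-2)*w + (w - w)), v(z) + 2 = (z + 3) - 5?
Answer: 13734/249493 ≈ 0.055048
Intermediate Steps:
v(z) = -4 + z (v(z) = -2 + ((z + 3) - 5) = -2 + ((3 + z) - 5) = -2 + (-2 + z) = -4 + z)
I(w) = -42*w (I(w) = 7*((-4 - 2)*w + (w - w)) = 7*(-6*w + 0) = 7*(-6*w) = -42*w)
I(-38 - 289)/249493 = -42*(-38 - 289)/249493 = -42*(-327)*(1/249493) = 13734*(1/249493) = 13734/249493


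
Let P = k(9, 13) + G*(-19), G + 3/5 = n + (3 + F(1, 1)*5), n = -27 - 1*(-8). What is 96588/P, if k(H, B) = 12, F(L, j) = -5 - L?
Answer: 482940/4487 ≈ 107.63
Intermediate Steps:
n = -19 (n = -27 + 8 = -19)
G = -233/5 (G = -3/5 + (-19 + (3 + (-5 - 1*1)*5)) = -3/5 + (-19 + (3 + (-5 - 1)*5)) = -3/5 + (-19 + (3 - 6*5)) = -3/5 + (-19 + (3 - 30)) = -3/5 + (-19 - 27) = -3/5 - 46 = -233/5 ≈ -46.600)
P = 4487/5 (P = 12 - 233/5*(-19) = 12 + 4427/5 = 4487/5 ≈ 897.40)
96588/P = 96588/(4487/5) = 96588*(5/4487) = 482940/4487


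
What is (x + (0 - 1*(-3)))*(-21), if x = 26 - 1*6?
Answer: -483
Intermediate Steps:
x = 20 (x = 26 - 6 = 20)
(x + (0 - 1*(-3)))*(-21) = (20 + (0 - 1*(-3)))*(-21) = (20 + (0 + 3))*(-21) = (20 + 3)*(-21) = 23*(-21) = -483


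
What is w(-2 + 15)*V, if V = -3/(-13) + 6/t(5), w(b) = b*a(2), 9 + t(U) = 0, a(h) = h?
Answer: -34/3 ≈ -11.333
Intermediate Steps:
t(U) = -9 (t(U) = -9 + 0 = -9)
w(b) = 2*b (w(b) = b*2 = 2*b)
V = -17/39 (V = -3/(-13) + 6/(-9) = -3*(-1/13) + 6*(-⅑) = 3/13 - ⅔ = -17/39 ≈ -0.43590)
w(-2 + 15)*V = (2*(-2 + 15))*(-17/39) = (2*13)*(-17/39) = 26*(-17/39) = -34/3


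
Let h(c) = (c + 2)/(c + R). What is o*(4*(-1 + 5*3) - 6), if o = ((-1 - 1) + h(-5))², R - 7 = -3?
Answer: 50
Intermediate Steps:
R = 4 (R = 7 - 3 = 4)
h(c) = (2 + c)/(4 + c) (h(c) = (c + 2)/(c + 4) = (2 + c)/(4 + c))
o = 1 (o = ((-1 - 1) + (2 - 5)/(4 - 5))² = (-2 - 3/(-1))² = (-2 - 1*(-3))² = (-2 + 3)² = 1² = 1)
o*(4*(-1 + 5*3) - 6) = 1*(4*(-1 + 5*3) - 6) = 1*(4*(-1 + 15) - 6) = 1*(4*14 - 6) = 1*(56 - 6) = 1*50 = 50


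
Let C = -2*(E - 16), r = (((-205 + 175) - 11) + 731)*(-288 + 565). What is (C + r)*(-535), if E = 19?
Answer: -102251340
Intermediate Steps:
r = 191130 (r = ((-30 - 11) + 731)*277 = (-41 + 731)*277 = 690*277 = 191130)
C = -6 (C = -2*(19 - 16) = -2*3 = -6)
(C + r)*(-535) = (-6 + 191130)*(-535) = 191124*(-535) = -102251340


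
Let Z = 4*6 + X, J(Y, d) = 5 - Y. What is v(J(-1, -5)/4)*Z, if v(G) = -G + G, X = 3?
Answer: 0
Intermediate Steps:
v(G) = 0
Z = 27 (Z = 4*6 + 3 = 24 + 3 = 27)
v(J(-1, -5)/4)*Z = 0*27 = 0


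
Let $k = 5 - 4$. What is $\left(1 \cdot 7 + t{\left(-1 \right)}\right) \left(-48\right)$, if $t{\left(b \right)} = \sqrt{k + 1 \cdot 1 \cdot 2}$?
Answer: $-336 - 48 \sqrt{3} \approx -419.14$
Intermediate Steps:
$k = 1$
$t{\left(b \right)} = \sqrt{3}$ ($t{\left(b \right)} = \sqrt{1 + 1 \cdot 1 \cdot 2} = \sqrt{1 + 1 \cdot 2} = \sqrt{1 + 2} = \sqrt{3}$)
$\left(1 \cdot 7 + t{\left(-1 \right)}\right) \left(-48\right) = \left(1 \cdot 7 + \sqrt{3}\right) \left(-48\right) = \left(7 + \sqrt{3}\right) \left(-48\right) = -336 - 48 \sqrt{3}$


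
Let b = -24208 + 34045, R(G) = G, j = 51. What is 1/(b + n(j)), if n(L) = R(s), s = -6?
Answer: 1/9831 ≈ 0.00010172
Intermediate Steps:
n(L) = -6
b = 9837
1/(b + n(j)) = 1/(9837 - 6) = 1/9831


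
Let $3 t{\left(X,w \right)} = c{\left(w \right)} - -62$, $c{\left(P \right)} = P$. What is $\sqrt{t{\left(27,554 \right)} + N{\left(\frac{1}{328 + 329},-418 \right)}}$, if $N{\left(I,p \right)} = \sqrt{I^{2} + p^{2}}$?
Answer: $\frac{\sqrt{9847992 + 73 \sqrt{75419439877}}}{219} \approx 24.967$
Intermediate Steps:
$t{\left(X,w \right)} = \frac{62}{3} + \frac{w}{3}$ ($t{\left(X,w \right)} = \frac{w - -62}{3} = \frac{w + 62}{3} = \frac{62 + w}{3} = \frac{62}{3} + \frac{w}{3}$)
$\sqrt{t{\left(27,554 \right)} + N{\left(\frac{1}{328 + 329},-418 \right)}} = \sqrt{\left(\frac{62}{3} + \frac{1}{3} \cdot 554\right) + \sqrt{\left(\frac{1}{328 + 329}\right)^{2} + \left(-418\right)^{2}}} = \sqrt{\left(\frac{62}{3} + \frac{554}{3}\right) + \sqrt{\left(\frac{1}{657}\right)^{2} + 174724}} = \sqrt{\frac{616}{3} + \sqrt{\left(\frac{1}{657}\right)^{2} + 174724}} = \sqrt{\frac{616}{3} + \sqrt{\frac{1}{431649} + 174724}} = \sqrt{\frac{616}{3} + \sqrt{\frac{75419439877}{431649}}} = \sqrt{\frac{616}{3} + \frac{\sqrt{75419439877}}{657}}$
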